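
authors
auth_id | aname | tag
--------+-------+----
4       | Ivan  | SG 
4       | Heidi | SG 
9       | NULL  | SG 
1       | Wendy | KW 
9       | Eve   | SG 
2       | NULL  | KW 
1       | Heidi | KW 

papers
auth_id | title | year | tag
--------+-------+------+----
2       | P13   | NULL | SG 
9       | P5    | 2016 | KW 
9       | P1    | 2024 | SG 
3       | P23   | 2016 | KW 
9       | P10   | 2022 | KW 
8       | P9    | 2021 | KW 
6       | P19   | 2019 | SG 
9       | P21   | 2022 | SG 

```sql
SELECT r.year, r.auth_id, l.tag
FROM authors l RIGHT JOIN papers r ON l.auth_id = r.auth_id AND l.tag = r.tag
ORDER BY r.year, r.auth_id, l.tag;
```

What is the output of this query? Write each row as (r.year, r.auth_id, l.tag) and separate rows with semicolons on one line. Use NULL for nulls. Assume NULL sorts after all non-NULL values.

(2016, 3, NULL); (2016, 9, NULL); (2019, 6, NULL); (2021, 8, NULL); (2022, 9, SG); (2022, 9, SG); (2022, 9, NULL); (2024, 9, SG); (2024, 9, SG); (NULL, 2, NULL)

RIGHT JOIN keeps every row from `papers`; unmatched rows get NULL for `authors`'s columns.
Matching on l.auth_id = r.auth_id AND l.tag = r.tag.
Matched pairs: 4; unmatched r rows kept: 6.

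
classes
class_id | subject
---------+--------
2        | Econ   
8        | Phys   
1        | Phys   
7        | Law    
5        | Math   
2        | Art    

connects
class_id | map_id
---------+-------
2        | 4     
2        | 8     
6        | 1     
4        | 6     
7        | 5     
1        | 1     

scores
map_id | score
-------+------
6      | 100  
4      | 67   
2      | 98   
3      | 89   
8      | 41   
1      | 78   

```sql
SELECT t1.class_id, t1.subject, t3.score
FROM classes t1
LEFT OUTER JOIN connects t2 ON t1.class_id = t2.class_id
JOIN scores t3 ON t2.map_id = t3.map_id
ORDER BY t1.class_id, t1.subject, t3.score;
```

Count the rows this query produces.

5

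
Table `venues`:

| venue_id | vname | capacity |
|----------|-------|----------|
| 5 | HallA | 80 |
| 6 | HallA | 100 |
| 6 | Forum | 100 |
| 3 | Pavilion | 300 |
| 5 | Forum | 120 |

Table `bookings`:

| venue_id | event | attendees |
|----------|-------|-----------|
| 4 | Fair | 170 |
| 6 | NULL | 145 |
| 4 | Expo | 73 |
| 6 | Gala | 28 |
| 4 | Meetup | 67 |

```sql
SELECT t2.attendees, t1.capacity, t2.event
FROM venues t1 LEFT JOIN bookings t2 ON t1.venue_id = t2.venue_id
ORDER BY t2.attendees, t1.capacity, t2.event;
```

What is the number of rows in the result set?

7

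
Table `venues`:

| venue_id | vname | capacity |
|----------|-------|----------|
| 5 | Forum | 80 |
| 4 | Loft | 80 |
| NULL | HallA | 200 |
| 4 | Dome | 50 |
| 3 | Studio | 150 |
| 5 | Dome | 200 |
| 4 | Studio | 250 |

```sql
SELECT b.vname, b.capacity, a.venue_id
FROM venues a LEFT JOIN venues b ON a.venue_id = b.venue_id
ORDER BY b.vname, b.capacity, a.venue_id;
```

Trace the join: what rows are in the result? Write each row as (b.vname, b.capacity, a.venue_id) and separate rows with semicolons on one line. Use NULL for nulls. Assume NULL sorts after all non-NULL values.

(Dome, 50, 4); (Dome, 50, 4); (Dome, 50, 4); (Dome, 200, 5); (Dome, 200, 5); (Forum, 80, 5); (Forum, 80, 5); (Loft, 80, 4); (Loft, 80, 4); (Loft, 80, 4); (Studio, 150, 3); (Studio, 250, 4); (Studio, 250, 4); (Studio, 250, 4); (NULL, NULL, NULL)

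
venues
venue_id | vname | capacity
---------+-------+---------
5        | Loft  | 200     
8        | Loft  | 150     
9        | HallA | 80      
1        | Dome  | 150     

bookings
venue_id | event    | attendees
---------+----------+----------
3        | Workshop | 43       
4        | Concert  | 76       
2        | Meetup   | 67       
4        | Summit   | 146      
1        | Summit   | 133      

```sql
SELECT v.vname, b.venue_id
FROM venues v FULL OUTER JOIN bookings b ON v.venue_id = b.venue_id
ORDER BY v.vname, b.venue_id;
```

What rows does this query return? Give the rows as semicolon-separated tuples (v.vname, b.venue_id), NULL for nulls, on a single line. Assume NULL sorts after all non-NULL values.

FULL OUTER JOIN keeps every row from both sides; unmatched rows get NULL for the other side's columns.
Matching on v.venue_id = b.venue_id.
Matched pairs: 1; unmatched v rows kept: 3; unmatched b rows kept: 4.

(Dome, 1); (HallA, NULL); (Loft, NULL); (Loft, NULL); (NULL, 2); (NULL, 3); (NULL, 4); (NULL, 4)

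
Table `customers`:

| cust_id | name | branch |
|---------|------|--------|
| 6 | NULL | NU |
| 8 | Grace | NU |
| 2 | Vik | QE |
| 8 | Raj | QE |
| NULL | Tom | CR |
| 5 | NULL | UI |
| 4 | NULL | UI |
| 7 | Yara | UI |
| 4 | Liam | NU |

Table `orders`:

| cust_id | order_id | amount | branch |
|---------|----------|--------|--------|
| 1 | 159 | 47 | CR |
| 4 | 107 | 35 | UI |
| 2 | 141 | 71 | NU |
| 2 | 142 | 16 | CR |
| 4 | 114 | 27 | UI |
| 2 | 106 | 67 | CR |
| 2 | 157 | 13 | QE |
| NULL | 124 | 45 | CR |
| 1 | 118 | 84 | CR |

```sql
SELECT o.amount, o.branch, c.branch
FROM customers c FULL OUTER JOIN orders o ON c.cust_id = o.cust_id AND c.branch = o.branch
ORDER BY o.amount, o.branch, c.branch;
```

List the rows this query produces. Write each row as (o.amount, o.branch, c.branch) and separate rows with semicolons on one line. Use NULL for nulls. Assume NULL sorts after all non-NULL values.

FULL OUTER JOIN keeps every row from both sides; unmatched rows get NULL for the other side's columns.
Matching on c.cust_id = o.cust_id AND c.branch = o.branch. A NULL in a compared column never satisfies the condition.
- c[0] cust_id=6, branch=NU → no match; kept with NULLs on the o side.
- c[1] cust_id=8, branch=NU → no match; kept with NULLs on the o side.
- c[2] cust_id=2, branch=QE → 1 match(es) in o → 1 row(s).
- c[3] cust_id=8, branch=QE → no match; kept with NULLs on the o side.
- c[4] cust_id=NULL, branch=CR → no match; kept with NULLs on the o side.
- c[5] cust_id=5, branch=UI → no match; kept with NULLs on the o side.
- c[6] cust_id=4, branch=UI → 2 match(es) in o → 2 row(s).
- c[7] cust_id=7, branch=UI → no match; kept with NULLs on the o side.
- c[8] cust_id=4, branch=NU → no match; kept with NULLs on the o side.
- 6 row(s) from o found no c partner → padded with NULL.

(13, QE, QE); (16, CR, NULL); (27, UI, UI); (35, UI, UI); (45, CR, NULL); (47, CR, NULL); (67, CR, NULL); (71, NU, NULL); (84, CR, NULL); (NULL, NULL, CR); (NULL, NULL, NU); (NULL, NULL, NU); (NULL, NULL, NU); (NULL, NULL, QE); (NULL, NULL, UI); (NULL, NULL, UI)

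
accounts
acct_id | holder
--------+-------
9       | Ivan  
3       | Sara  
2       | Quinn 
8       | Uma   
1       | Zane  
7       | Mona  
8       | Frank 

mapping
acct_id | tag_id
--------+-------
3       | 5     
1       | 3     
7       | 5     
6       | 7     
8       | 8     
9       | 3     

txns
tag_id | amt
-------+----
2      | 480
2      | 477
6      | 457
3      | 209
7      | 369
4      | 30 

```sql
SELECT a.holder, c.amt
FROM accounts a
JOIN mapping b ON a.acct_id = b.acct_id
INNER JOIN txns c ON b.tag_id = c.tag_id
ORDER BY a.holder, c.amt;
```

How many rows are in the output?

Step 1 — a INNER JOIN b on acct_id → 6 row(s).
Then INNER JOIN `txns c` on tag_id: keep only rows whose b.tag_id appears in c.
Result: 2 row(s).

2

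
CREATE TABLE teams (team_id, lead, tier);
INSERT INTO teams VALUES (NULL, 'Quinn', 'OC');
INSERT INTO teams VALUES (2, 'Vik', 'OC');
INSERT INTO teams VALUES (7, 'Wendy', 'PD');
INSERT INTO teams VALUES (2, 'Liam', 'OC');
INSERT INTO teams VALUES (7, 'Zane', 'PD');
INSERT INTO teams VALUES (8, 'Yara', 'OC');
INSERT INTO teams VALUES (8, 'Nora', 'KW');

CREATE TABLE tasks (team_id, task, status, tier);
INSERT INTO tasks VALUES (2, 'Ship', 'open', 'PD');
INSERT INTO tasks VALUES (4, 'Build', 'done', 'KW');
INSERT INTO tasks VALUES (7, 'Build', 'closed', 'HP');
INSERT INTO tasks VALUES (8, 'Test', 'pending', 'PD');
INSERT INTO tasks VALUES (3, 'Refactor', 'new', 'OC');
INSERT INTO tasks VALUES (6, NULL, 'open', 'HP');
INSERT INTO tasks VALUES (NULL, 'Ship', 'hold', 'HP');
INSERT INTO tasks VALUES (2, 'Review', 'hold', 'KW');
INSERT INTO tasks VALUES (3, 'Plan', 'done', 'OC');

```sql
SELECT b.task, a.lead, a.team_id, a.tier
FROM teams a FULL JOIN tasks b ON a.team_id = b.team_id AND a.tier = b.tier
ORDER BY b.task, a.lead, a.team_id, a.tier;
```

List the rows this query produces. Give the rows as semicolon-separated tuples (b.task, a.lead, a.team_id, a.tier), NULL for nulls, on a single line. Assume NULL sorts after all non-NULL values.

FULL OUTER JOIN keeps every row from both sides; unmatched rows get NULL for the other side's columns.
Matching on a.team_id = b.team_id AND a.tier = b.tier. A NULL in a compared column never satisfies the condition.
- team_id=NULL, tier=OC: no b row matches, row kept with b columns NULL.
- team_id=2, tier=OC: no b row matches, row kept with b columns NULL.
- team_id=7, tier=PD: no b row matches, row kept with b columns NULL.
- team_id=2, tier=OC: no b row matches, row kept with b columns NULL.
- team_id=7, tier=PD: no b row matches, row kept with b columns NULL.
- team_id=8, tier=OC: no b row matches, row kept with b columns NULL.
- team_id=8, tier=KW: no b row matches, row kept with b columns NULL.
- 9 row(s) from b found no a partner → padded with NULL.

(Build, NULL, NULL, NULL); (Build, NULL, NULL, NULL); (Plan, NULL, NULL, NULL); (Refactor, NULL, NULL, NULL); (Review, NULL, NULL, NULL); (Ship, NULL, NULL, NULL); (Ship, NULL, NULL, NULL); (Test, NULL, NULL, NULL); (NULL, Liam, 2, OC); (NULL, Nora, 8, KW); (NULL, Quinn, NULL, OC); (NULL, Vik, 2, OC); (NULL, Wendy, 7, PD); (NULL, Yara, 8, OC); (NULL, Zane, 7, PD); (NULL, NULL, NULL, NULL)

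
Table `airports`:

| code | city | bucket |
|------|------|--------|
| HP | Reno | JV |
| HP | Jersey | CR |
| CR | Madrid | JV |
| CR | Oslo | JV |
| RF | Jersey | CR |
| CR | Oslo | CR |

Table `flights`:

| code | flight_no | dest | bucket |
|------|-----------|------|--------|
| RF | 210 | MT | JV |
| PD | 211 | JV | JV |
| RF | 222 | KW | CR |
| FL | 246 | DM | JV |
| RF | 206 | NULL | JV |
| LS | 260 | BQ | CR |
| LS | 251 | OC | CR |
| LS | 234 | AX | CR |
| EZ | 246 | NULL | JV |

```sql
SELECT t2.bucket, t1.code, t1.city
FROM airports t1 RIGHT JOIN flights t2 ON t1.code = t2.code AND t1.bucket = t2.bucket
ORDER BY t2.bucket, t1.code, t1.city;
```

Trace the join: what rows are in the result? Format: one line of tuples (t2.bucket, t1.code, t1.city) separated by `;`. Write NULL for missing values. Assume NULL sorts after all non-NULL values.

(CR, RF, Jersey); (CR, NULL, NULL); (CR, NULL, NULL); (CR, NULL, NULL); (JV, NULL, NULL); (JV, NULL, NULL); (JV, NULL, NULL); (JV, NULL, NULL); (JV, NULL, NULL)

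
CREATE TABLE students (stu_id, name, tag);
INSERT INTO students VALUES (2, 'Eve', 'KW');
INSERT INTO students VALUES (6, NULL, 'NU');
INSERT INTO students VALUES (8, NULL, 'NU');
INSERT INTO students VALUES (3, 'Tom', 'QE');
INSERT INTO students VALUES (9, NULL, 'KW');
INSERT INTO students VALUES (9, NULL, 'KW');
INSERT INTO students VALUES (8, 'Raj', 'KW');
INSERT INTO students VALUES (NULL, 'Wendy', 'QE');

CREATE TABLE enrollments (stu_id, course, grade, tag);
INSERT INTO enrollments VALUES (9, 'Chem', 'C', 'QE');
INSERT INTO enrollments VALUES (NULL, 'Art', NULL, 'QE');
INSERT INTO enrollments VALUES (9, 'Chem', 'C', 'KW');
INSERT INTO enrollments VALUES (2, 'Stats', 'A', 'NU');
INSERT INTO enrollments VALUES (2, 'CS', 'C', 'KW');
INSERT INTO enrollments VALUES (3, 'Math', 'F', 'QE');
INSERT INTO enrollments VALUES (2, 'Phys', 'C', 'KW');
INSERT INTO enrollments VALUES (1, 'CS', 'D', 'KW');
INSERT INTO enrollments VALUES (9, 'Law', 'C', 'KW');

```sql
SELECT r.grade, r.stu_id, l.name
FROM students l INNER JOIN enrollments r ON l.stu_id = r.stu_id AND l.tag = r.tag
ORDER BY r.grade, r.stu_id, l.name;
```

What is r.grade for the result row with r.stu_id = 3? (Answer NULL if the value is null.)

F

INNER JOIN keeps only pairs where the ON condition holds.
Matching on l.stu_id = r.stu_id AND l.tag = r.tag. A NULL in a compared column never satisfies the condition.
Matched pairs: 7.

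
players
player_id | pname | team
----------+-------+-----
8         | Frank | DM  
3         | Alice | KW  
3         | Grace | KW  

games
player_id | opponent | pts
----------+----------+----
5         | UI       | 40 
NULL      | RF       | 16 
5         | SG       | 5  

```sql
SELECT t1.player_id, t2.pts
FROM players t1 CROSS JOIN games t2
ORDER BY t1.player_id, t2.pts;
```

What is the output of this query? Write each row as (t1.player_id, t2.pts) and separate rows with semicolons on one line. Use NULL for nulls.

(3, 5); (3, 5); (3, 16); (3, 16); (3, 40); (3, 40); (8, 5); (8, 16); (8, 40)

CROSS JOIN pairs every row of `players` with every row of `games`: 3 × 3 = 9 rows.
After projecting and ordering:
t1.player_id | t2.pts
3 | 5
3 | 5
3 | 16
3 | 16
3 | 40
3 | 40
8 | 5
8 | 16
8 | 40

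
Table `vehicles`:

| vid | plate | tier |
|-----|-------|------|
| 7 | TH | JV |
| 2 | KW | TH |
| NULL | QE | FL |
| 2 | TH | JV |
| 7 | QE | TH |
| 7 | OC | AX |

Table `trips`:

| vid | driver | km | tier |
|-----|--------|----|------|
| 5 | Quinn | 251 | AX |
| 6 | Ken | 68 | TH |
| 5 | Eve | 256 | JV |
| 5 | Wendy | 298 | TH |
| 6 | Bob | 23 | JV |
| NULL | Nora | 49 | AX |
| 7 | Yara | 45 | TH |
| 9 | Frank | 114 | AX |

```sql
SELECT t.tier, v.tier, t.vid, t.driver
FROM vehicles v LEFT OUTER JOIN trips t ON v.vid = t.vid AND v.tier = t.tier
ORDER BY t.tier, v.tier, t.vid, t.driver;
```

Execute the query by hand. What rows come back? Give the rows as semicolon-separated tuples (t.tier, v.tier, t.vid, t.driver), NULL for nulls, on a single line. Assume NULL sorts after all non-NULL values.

LEFT JOIN keeps every row from `vehicles`; unmatched rows get NULL for `trips`'s columns.
Matching on v.vid = t.vid AND v.tier = t.tier. A NULL in a compared column never satisfies the condition.
- v row (vid=7, tier=JV): no match → kept, t columns NULL.
- v row (vid=2, tier=TH): no match → kept, t columns NULL.
- v row (vid=NULL, tier=FL): no match → kept, t columns NULL.
- v row (vid=2, tier=JV): no match → kept, t columns NULL.
- v row (vid=7, tier=TH): matches 1 t row(s) → 1 output row(s).
- v row (vid=7, tier=AX): no match → kept, t columns NULL.
After projecting and ordering:
t.tier | v.tier | t.vid | t.driver
TH | TH | 7 | Yara
NULL | AX | NULL | NULL
NULL | FL | NULL | NULL
NULL | JV | NULL | NULL
NULL | JV | NULL | NULL
NULL | TH | NULL | NULL

(TH, TH, 7, Yara); (NULL, AX, NULL, NULL); (NULL, FL, NULL, NULL); (NULL, JV, NULL, NULL); (NULL, JV, NULL, NULL); (NULL, TH, NULL, NULL)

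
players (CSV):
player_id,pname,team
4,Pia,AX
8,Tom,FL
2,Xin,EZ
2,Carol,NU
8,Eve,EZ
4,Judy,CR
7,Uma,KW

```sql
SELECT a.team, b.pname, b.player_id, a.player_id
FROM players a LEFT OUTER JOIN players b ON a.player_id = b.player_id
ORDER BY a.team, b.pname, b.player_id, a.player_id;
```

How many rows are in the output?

13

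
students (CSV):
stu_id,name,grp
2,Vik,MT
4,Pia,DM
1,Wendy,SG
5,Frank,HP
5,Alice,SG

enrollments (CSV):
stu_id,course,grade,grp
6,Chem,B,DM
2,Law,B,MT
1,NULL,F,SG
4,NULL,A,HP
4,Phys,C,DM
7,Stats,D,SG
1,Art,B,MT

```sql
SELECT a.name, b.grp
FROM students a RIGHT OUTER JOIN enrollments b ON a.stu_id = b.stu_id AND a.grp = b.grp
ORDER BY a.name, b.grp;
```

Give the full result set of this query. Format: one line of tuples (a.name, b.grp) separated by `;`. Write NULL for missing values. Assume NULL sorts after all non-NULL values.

(Pia, DM); (Vik, MT); (Wendy, SG); (NULL, DM); (NULL, HP); (NULL, MT); (NULL, SG)

RIGHT JOIN keeps every row from `enrollments`; unmatched rows get NULL for `students`'s columns.
Matching on a.stu_id = b.stu_id AND a.grp = b.grp.
- stu_id=2, grp=MT: 1 matching b row(s), so 1 row(s) emitted.
- stu_id=4, grp=DM: 1 matching b row(s), so 1 row(s) emitted.
- stu_id=1, grp=SG: 1 matching b row(s), so 1 row(s) emitted.
- stu_id=5, grp=HP: no matching b row.
- stu_id=5, grp=SG: no matching b row.
- 4 row(s) from b found no a partner → padded with NULL.
After projecting and ordering:
a.name | b.grp
Pia | DM
Vik | MT
Wendy | SG
NULL | DM
NULL | HP
NULL | MT
NULL | SG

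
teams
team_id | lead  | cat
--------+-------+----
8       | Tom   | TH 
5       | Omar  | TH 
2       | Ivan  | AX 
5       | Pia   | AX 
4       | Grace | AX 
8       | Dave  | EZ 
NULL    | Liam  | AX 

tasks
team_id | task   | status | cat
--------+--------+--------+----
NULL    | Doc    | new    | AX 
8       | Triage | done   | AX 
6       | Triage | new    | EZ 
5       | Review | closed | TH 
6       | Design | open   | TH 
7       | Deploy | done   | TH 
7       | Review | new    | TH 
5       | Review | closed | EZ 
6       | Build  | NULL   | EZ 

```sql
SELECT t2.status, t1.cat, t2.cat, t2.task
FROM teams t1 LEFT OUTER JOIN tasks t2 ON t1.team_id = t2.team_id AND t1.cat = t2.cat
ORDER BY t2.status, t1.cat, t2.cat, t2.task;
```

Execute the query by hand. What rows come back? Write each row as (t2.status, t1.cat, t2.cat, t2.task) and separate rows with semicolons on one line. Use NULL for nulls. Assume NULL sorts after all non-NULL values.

(closed, TH, TH, Review); (NULL, AX, NULL, NULL); (NULL, AX, NULL, NULL); (NULL, AX, NULL, NULL); (NULL, AX, NULL, NULL); (NULL, EZ, NULL, NULL); (NULL, TH, NULL, NULL)

LEFT JOIN keeps every row from `teams`; unmatched rows get NULL for `tasks`'s columns.
Matching on t1.team_id = t2.team_id AND t1.cat = t2.cat. A NULL in a compared column never satisfies the condition.
- team_id=8, cat=TH: no t2 row matches, row kept with t2 columns NULL.
- team_id=5, cat=TH: 1 matching t2 row(s), so 1 row(s) emitted.
- team_id=2, cat=AX: no t2 row matches, row kept with t2 columns NULL.
- team_id=5, cat=AX: no t2 row matches, row kept with t2 columns NULL.
- team_id=4, cat=AX: no t2 row matches, row kept with t2 columns NULL.
- team_id=8, cat=EZ: no t2 row matches, row kept with t2 columns NULL.
- team_id=NULL, cat=AX: no t2 row matches, row kept with t2 columns NULL.
After projecting and ordering:
t2.status | t1.cat | t2.cat | t2.task
closed | TH | TH | Review
NULL | AX | NULL | NULL
NULL | AX | NULL | NULL
NULL | AX | NULL | NULL
NULL | AX | NULL | NULL
NULL | EZ | NULL | NULL
NULL | TH | NULL | NULL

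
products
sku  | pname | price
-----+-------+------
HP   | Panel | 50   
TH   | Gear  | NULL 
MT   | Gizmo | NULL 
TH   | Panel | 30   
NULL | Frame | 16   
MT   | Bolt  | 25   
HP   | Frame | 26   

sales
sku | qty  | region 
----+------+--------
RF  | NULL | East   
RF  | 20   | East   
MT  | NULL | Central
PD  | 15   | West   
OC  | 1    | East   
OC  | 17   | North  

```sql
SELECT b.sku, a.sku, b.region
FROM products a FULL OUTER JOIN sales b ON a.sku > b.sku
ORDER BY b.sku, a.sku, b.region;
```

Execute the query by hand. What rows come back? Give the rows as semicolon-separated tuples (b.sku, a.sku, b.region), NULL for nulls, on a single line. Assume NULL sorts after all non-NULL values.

FULL OUTER JOIN keeps every row from both sides; unmatched rows get NULL for the other side's columns.
Matching on a.sku > b.sku. A NULL in a compared column never satisfies the condition.
Matched pairs: 12; unmatched a rows kept: 5; unmatched b rows kept: 0.

(MT, TH, Central); (MT, TH, Central); (OC, TH, East); (OC, TH, East); (OC, TH, North); (OC, TH, North); (PD, TH, West); (PD, TH, West); (RF, TH, East); (RF, TH, East); (RF, TH, East); (RF, TH, East); (NULL, HP, NULL); (NULL, HP, NULL); (NULL, MT, NULL); (NULL, MT, NULL); (NULL, NULL, NULL)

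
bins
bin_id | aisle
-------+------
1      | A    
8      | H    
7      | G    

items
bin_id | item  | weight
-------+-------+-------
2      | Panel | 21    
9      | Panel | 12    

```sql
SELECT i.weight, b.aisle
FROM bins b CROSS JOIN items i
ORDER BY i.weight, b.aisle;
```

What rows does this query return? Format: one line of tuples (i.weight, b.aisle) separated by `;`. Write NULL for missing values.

CROSS JOIN pairs every row of `bins` with every row of `items`: 3 × 2 = 6 rows.
After projecting and ordering:
i.weight | b.aisle
12 | A
12 | G
12 | H
21 | A
21 | G
21 | H

(12, A); (12, G); (12, H); (21, A); (21, G); (21, H)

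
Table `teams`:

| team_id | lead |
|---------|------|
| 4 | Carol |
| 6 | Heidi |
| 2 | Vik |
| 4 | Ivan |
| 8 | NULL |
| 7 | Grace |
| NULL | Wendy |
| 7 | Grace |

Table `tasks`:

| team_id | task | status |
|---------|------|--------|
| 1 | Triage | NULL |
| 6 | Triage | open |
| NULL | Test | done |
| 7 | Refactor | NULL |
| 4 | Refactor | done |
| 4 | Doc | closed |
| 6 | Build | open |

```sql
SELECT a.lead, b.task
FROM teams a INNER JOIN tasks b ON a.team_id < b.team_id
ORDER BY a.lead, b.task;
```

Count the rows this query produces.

12

INNER JOIN keeps only pairs where the ON condition holds.
Matching on a.team_id < b.team_id. A NULL in a compared column never satisfies the condition.
- a (team_id=4) pairs with 3 row(s) of b.
- a (team_id=6) pairs with 1 row(s) of b.
- a (team_id=2) pairs with 5 row(s) of b.
- a (team_id=4) pairs with 3 row(s) of b.
- a (team_id=8) has no partner → excluded.
- a (team_id=7) has no partner → excluded.
- a (team_id=NULL) has no partner → excluded.
- a (team_id=7) has no partner → excluded.
Total: 12 rows.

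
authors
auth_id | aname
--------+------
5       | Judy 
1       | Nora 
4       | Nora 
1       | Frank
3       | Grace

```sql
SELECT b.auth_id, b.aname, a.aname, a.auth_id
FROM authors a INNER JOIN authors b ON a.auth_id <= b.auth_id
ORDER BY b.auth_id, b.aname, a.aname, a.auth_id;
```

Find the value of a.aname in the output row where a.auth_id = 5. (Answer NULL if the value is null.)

Judy

INNER JOIN keeps only pairs where the ON condition holds.
Matching on a.auth_id <= b.auth_id.
- a row (auth_id=5): matches 1 b row(s) → 1 output row(s).
- a row (auth_id=1): matches 5 b row(s) → 5 output row(s).
- a row (auth_id=4): matches 2 b row(s) → 2 output row(s).
- a row (auth_id=1): matches 5 b row(s) → 5 output row(s).
- a row (auth_id=3): matches 3 b row(s) → 3 output row(s).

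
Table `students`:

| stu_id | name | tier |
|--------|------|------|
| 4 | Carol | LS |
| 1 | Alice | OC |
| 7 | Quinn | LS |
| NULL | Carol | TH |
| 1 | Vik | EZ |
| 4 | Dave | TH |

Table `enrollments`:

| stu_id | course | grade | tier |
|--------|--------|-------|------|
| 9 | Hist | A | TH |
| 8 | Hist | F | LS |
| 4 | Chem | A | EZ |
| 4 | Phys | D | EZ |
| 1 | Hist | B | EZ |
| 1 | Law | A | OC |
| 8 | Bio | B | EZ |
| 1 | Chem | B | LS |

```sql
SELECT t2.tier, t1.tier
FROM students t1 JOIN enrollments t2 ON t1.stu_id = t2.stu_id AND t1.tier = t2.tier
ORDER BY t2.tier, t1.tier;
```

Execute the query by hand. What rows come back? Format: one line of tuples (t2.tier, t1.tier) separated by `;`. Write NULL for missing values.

(EZ, EZ); (OC, OC)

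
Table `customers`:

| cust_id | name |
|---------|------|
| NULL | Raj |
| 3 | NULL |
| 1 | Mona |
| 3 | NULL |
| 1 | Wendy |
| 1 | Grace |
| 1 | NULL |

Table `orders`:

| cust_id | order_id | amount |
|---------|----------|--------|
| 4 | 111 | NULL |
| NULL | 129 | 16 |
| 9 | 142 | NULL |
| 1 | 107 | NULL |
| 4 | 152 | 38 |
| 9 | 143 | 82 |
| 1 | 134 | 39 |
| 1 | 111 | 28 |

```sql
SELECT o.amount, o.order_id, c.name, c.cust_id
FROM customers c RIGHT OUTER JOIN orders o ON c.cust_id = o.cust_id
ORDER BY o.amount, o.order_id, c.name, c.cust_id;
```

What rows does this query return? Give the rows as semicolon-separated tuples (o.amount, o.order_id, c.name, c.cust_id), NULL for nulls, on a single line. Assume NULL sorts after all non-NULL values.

(16, 129, NULL, NULL); (28, 111, Grace, 1); (28, 111, Mona, 1); (28, 111, Wendy, 1); (28, 111, NULL, 1); (38, 152, NULL, NULL); (39, 134, Grace, 1); (39, 134, Mona, 1); (39, 134, Wendy, 1); (39, 134, NULL, 1); (82, 143, NULL, NULL); (NULL, 107, Grace, 1); (NULL, 107, Mona, 1); (NULL, 107, Wendy, 1); (NULL, 107, NULL, 1); (NULL, 111, NULL, NULL); (NULL, 142, NULL, NULL)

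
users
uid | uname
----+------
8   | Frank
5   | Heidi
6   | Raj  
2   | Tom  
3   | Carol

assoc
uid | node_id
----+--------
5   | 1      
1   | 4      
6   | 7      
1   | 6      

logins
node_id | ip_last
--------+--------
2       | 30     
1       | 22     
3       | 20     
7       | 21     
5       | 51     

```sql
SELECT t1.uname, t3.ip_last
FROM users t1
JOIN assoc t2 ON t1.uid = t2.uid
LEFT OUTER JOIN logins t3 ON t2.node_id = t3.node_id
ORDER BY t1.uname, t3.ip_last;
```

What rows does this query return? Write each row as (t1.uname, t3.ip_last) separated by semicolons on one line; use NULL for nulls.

(Heidi, 22); (Raj, 21)

Step 1 — t1 INNER JOIN t2 on uid → 2 row(s).
Then LEFT JOIN `logins t3` on node_id: each of those 2 rows is kept; rows whose t2.node_id has no match in t3 get NULL for t3's columns.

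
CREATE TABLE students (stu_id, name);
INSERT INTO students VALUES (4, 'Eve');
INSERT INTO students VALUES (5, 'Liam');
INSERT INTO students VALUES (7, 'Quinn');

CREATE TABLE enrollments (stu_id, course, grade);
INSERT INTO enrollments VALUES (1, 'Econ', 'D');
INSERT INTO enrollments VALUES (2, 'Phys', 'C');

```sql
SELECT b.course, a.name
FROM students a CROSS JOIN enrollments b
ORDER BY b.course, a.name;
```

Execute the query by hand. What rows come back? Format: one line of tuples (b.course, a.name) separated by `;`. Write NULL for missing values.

(Econ, Eve); (Econ, Liam); (Econ, Quinn); (Phys, Eve); (Phys, Liam); (Phys, Quinn)

CROSS JOIN pairs every row of `students` with every row of `enrollments`: 3 × 2 = 6 rows.
After projecting and ordering:
b.course | a.name
Econ | Eve
Econ | Liam
Econ | Quinn
Phys | Eve
Phys | Liam
Phys | Quinn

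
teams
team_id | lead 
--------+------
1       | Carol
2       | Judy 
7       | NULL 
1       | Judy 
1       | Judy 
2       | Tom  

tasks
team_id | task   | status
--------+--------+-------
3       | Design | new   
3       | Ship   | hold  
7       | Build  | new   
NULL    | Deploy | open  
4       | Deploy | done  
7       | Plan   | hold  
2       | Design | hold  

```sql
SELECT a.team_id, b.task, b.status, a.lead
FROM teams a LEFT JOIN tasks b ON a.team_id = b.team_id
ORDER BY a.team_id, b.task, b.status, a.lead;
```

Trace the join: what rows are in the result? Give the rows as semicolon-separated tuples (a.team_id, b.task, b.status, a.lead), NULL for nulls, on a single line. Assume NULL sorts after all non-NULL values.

(1, NULL, NULL, Carol); (1, NULL, NULL, Judy); (1, NULL, NULL, Judy); (2, Design, hold, Judy); (2, Design, hold, Tom); (7, Build, new, NULL); (7, Plan, hold, NULL)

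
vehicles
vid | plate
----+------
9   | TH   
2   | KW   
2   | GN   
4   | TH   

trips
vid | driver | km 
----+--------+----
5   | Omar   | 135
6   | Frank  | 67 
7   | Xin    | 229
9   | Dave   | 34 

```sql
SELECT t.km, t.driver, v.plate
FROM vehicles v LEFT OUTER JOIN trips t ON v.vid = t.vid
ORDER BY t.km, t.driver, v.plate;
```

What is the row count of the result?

4

LEFT JOIN keeps every row from `vehicles`; unmatched rows get NULL for `trips`'s columns.
Matching on v.vid = t.vid.
Matched pairs: 1; unmatched v rows kept: 3.
Total: 1 matched + 3 padded = 4 rows.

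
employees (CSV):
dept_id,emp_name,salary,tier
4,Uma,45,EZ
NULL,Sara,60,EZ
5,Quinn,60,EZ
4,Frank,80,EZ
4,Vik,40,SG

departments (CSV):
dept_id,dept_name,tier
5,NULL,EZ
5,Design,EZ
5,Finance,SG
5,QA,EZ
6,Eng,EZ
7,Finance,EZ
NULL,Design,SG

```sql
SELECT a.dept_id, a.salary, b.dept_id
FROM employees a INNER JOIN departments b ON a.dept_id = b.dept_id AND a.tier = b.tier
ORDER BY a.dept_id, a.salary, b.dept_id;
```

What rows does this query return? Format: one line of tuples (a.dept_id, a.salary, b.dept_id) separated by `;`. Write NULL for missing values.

INNER JOIN keeps only pairs where the ON condition holds.
Matching on a.dept_id = b.dept_id AND a.tier = b.tier. A NULL in a compared column never satisfies the condition.
- a (dept_id=4, tier=EZ) has no partner → excluded.
- a (dept_id=NULL, tier=EZ) has no partner → excluded.
- a (dept_id=5, tier=EZ) pairs with 3 row(s) of b.
- a (dept_id=4, tier=EZ) has no partner → excluded.
- a (dept_id=4, tier=SG) has no partner → excluded.
After projecting and ordering:
a.dept_id | a.salary | b.dept_id
5 | 60 | 5
5 | 60 | 5
5 | 60 | 5

(5, 60, 5); (5, 60, 5); (5, 60, 5)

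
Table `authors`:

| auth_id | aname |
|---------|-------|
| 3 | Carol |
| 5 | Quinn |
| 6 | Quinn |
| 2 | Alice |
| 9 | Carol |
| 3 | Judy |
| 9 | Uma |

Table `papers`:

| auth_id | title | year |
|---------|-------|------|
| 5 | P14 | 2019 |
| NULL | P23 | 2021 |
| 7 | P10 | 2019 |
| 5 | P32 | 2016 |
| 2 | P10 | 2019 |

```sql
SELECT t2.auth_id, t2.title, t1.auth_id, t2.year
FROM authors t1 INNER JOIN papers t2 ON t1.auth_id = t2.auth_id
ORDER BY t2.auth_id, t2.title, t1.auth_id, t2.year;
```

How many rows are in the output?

3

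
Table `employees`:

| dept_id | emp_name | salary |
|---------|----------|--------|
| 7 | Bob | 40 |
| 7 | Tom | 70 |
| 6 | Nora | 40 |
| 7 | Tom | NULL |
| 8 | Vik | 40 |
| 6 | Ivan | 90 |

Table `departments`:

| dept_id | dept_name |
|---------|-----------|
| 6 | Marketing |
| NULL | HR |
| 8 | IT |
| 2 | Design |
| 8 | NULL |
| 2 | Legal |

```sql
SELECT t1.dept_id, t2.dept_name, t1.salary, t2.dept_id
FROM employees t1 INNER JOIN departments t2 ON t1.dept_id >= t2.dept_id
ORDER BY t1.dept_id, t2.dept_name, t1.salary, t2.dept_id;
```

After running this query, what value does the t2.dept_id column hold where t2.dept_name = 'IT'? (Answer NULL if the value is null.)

INNER JOIN keeps only pairs where the ON condition holds.
Matching on t1.dept_id >= t2.dept_id. A NULL in a compared column never satisfies the condition.
- dept_id=7: 3 matching t2 row(s), so 3 row(s) emitted.
- dept_id=7: 3 matching t2 row(s), so 3 row(s) emitted.
- dept_id=6: 3 matching t2 row(s), so 3 row(s) emitted.
- dept_id=7: 3 matching t2 row(s), so 3 row(s) emitted.
- dept_id=8: 5 matching t2 row(s), so 5 row(s) emitted.
- dept_id=6: 3 matching t2 row(s), so 3 row(s) emitted.

8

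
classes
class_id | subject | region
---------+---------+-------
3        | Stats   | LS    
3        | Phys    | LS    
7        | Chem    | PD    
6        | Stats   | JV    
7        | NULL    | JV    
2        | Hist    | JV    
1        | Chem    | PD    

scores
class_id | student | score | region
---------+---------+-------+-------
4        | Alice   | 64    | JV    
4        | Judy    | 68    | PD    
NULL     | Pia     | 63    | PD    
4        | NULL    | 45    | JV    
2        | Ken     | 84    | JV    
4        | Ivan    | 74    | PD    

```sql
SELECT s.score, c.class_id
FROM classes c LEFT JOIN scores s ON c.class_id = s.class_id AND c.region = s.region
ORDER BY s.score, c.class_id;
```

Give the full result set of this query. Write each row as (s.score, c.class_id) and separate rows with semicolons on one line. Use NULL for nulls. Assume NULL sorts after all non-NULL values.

(84, 2); (NULL, 1); (NULL, 3); (NULL, 3); (NULL, 6); (NULL, 7); (NULL, 7)

LEFT JOIN keeps every row from `classes`; unmatched rows get NULL for `scores`'s columns.
Matching on c.class_id = s.class_id AND c.region = s.region. A NULL in a compared column never satisfies the condition.
- class_id=3, region=LS: no s row matches, row kept with s columns NULL.
- class_id=3, region=LS: no s row matches, row kept with s columns NULL.
- class_id=7, region=PD: no s row matches, row kept with s columns NULL.
- class_id=6, region=JV: no s row matches, row kept with s columns NULL.
- class_id=7, region=JV: no s row matches, row kept with s columns NULL.
- class_id=2, region=JV: 1 matching s row(s), so 1 row(s) emitted.
- class_id=1, region=PD: no s row matches, row kept with s columns NULL.
After projecting and ordering:
s.score | c.class_id
84 | 2
NULL | 1
NULL | 3
NULL | 3
NULL | 6
NULL | 7
NULL | 7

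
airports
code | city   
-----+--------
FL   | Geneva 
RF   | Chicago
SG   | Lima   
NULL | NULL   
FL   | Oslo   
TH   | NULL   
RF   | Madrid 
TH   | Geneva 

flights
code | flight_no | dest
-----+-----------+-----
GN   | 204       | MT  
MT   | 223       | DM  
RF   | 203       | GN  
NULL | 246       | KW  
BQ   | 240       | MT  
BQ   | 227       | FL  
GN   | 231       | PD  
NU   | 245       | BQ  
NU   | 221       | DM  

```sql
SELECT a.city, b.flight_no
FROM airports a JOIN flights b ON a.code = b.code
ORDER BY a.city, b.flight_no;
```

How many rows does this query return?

2

INNER JOIN keeps only pairs where the ON condition holds.
Matching on a.code = b.code. A NULL in a compared column never satisfies the condition.
Matched pairs: 2.
Total: 2 rows.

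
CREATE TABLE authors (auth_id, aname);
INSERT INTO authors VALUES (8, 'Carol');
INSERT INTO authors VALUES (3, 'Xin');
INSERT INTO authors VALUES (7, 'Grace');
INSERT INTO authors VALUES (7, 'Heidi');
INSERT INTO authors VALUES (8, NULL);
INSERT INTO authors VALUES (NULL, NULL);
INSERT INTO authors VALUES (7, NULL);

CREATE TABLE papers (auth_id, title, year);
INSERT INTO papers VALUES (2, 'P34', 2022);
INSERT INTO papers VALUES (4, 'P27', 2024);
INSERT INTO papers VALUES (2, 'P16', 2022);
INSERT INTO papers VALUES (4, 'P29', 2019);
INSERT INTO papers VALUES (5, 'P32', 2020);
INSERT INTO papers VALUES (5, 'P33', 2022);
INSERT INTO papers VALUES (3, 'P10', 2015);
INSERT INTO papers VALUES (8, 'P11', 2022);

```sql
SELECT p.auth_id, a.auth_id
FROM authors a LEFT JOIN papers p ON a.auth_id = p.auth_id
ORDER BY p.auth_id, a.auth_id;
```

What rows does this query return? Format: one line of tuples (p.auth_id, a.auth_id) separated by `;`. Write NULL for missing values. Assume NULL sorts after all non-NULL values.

(3, 3); (8, 8); (8, 8); (NULL, 7); (NULL, 7); (NULL, 7); (NULL, NULL)

LEFT JOIN keeps every row from `authors`; unmatched rows get NULL for `papers`'s columns.
Matching on a.auth_id = p.auth_id. A NULL in a compared column never satisfies the condition.
- auth_id=8: 1 matching p row(s), so 1 row(s) emitted.
- auth_id=3: 1 matching p row(s), so 1 row(s) emitted.
- auth_id=7: no p row matches, row kept with p columns NULL.
- auth_id=7: no p row matches, row kept with p columns NULL.
- auth_id=8: 1 matching p row(s), so 1 row(s) emitted.
- auth_id=NULL: no p row matches, row kept with p columns NULL.
- auth_id=7: no p row matches, row kept with p columns NULL.
After projecting and ordering:
p.auth_id | a.auth_id
3 | 3
8 | 8
8 | 8
NULL | 7
NULL | 7
NULL | 7
NULL | NULL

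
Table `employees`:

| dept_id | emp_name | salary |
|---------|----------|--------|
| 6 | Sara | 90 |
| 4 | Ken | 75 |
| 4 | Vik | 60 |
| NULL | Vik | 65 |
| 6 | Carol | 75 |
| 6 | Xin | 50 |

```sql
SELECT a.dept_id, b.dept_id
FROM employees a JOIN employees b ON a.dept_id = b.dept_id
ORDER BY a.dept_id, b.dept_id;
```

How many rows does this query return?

13

INNER JOIN keeps only pairs where the ON condition holds.
Matching on a.dept_id = b.dept_id. A NULL in a compared column never satisfies the condition.
Matched pairs: 13.
Total: 13 rows.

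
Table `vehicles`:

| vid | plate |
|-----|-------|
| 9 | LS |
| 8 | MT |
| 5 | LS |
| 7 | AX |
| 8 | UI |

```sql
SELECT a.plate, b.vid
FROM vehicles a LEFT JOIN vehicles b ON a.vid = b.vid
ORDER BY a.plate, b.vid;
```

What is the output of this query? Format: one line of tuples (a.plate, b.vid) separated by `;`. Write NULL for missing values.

(AX, 7); (LS, 5); (LS, 9); (MT, 8); (MT, 8); (UI, 8); (UI, 8)

LEFT JOIN keeps every row from `vehicles a`; unmatched rows get NULL for `vehicles b`'s columns.
Matching on a.vid = b.vid.
- vid=9: 1 matching b row(s), so 1 row(s) emitted.
- vid=8: 2 matching b row(s), so 2 row(s) emitted.
- vid=5: 1 matching b row(s), so 1 row(s) emitted.
- vid=7: 1 matching b row(s), so 1 row(s) emitted.
- vid=8: 2 matching b row(s), so 2 row(s) emitted.
After projecting and ordering:
a.plate | b.vid
AX | 7
LS | 5
LS | 9
MT | 8
MT | 8
UI | 8
UI | 8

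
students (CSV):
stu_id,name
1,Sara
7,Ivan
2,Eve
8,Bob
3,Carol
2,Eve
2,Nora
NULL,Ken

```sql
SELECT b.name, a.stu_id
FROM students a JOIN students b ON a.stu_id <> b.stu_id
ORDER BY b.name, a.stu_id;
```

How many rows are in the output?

36

INNER JOIN keeps only pairs where the ON condition holds.
Matching on a.stu_id <> b.stu_id. A NULL in a compared column never satisfies the condition.
- a (stu_id=1) pairs with 6 row(s) of b.
- a (stu_id=7) pairs with 6 row(s) of b.
- a (stu_id=2) pairs with 4 row(s) of b.
- a (stu_id=8) pairs with 6 row(s) of b.
- a (stu_id=3) pairs with 6 row(s) of b.
- a (stu_id=2) pairs with 4 row(s) of b.
- a (stu_id=2) pairs with 4 row(s) of b.
- a (stu_id=NULL) has no partner → excluded.
Total: 36 rows.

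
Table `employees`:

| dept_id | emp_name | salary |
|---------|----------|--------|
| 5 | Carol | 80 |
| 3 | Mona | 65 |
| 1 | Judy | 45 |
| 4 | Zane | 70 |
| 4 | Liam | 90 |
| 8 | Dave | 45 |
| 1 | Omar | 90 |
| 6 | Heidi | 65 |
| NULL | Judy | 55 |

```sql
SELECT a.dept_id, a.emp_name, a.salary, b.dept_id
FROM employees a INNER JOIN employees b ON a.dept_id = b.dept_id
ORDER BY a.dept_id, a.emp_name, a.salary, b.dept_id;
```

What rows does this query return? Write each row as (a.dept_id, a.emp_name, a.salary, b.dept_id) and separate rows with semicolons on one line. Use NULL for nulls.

(1, Judy, 45, 1); (1, Judy, 45, 1); (1, Omar, 90, 1); (1, Omar, 90, 1); (3, Mona, 65, 3); (4, Liam, 90, 4); (4, Liam, 90, 4); (4, Zane, 70, 4); (4, Zane, 70, 4); (5, Carol, 80, 5); (6, Heidi, 65, 6); (8, Dave, 45, 8)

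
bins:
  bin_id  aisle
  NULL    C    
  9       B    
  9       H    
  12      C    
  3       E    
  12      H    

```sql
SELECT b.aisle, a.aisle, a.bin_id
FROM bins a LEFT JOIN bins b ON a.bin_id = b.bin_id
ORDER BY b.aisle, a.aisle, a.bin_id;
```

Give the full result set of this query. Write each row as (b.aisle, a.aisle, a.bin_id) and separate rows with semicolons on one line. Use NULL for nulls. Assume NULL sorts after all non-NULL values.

(B, B, 9); (B, H, 9); (C, C, 12); (C, H, 12); (E, E, 3); (H, B, 9); (H, C, 12); (H, H, 9); (H, H, 12); (NULL, C, NULL)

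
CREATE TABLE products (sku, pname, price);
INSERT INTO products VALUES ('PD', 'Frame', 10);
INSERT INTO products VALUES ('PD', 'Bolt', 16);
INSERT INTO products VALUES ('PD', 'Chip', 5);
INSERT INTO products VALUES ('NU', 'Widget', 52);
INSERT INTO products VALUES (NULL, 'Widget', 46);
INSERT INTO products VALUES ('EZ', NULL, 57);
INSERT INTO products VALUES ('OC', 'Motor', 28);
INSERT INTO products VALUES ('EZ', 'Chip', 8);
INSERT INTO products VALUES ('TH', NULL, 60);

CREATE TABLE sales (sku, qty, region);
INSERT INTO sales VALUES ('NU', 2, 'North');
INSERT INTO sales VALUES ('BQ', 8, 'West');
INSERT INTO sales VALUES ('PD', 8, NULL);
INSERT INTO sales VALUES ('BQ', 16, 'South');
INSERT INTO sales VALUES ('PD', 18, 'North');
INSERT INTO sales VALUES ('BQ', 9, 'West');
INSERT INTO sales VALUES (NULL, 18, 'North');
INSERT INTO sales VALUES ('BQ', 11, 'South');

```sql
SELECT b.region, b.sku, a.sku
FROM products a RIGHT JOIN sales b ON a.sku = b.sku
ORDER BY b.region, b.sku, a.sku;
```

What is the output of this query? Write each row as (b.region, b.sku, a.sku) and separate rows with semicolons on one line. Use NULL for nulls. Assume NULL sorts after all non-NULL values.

RIGHT JOIN keeps every row from `sales`; unmatched rows get NULL for `products`'s columns.
Matching on a.sku = b.sku. A NULL in a compared column never satisfies the condition.
Matched pairs: 7; unmatched b rows kept: 5.

(North, NU, NU); (North, PD, PD); (North, PD, PD); (North, PD, PD); (North, NULL, NULL); (South, BQ, NULL); (South, BQ, NULL); (West, BQ, NULL); (West, BQ, NULL); (NULL, PD, PD); (NULL, PD, PD); (NULL, PD, PD)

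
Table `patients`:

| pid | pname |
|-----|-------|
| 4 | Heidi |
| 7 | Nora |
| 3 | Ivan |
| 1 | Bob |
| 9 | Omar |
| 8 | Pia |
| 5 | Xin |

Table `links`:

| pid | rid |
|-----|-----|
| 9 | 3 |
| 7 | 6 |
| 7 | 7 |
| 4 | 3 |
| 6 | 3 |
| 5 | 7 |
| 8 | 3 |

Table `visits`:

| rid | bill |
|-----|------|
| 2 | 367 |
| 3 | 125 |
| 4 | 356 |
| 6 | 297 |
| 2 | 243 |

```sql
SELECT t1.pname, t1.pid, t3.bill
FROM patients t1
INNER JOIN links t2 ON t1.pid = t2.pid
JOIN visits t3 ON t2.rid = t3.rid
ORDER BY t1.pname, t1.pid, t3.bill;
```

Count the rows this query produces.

4

Joins associate left-to-right: patients INNER JOIN links on pid gives 6 intermediate row(s).
Then INNER JOIN `visits t3` on rid: keep only rows whose t2.rid appears in t3.
Result: 4 row(s).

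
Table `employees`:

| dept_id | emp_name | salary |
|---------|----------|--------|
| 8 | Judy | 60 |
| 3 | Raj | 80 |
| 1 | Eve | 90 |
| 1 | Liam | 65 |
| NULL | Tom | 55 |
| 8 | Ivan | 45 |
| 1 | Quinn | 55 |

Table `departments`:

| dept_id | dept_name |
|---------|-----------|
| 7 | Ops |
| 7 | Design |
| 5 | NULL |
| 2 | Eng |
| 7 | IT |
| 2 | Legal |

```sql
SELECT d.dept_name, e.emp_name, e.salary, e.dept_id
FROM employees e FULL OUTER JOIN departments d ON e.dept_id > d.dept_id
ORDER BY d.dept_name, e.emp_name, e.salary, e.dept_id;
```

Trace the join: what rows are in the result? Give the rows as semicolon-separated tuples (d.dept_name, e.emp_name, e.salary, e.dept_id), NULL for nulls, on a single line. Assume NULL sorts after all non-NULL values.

(Design, Ivan, 45, 8); (Design, Judy, 60, 8); (Eng, Ivan, 45, 8); (Eng, Judy, 60, 8); (Eng, Raj, 80, 3); (IT, Ivan, 45, 8); (IT, Judy, 60, 8); (Legal, Ivan, 45, 8); (Legal, Judy, 60, 8); (Legal, Raj, 80, 3); (Ops, Ivan, 45, 8); (Ops, Judy, 60, 8); (NULL, Eve, 90, 1); (NULL, Ivan, 45, 8); (NULL, Judy, 60, 8); (NULL, Liam, 65, 1); (NULL, Quinn, 55, 1); (NULL, Tom, 55, NULL)

FULL OUTER JOIN keeps every row from both sides; unmatched rows get NULL for the other side's columns.
Matching on e.dept_id > d.dept_id. A NULL in a compared column never satisfies the condition.
- e[0] dept_id=8 → 6 match(es) in d → 6 row(s).
- e[1] dept_id=3 → 2 match(es) in d → 2 row(s).
- e[2] dept_id=1 → no match; kept with NULLs on the d side.
- e[3] dept_id=1 → no match; kept with NULLs on the d side.
- e[4] dept_id=NULL → no match; kept with NULLs on the d side.
- e[5] dept_id=8 → 6 match(es) in d → 6 row(s).
- e[6] dept_id=1 → no match; kept with NULLs on the d side.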